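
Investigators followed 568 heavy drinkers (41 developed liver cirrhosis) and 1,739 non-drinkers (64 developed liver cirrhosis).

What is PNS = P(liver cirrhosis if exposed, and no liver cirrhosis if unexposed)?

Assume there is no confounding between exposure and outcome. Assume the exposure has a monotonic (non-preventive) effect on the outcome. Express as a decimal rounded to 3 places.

PNS ≈ 0.035

p₁ = P(outcome | exposed) = 41/568 = 0.072183
p₀ = P(outcome | unexposed) = 64/1739 = 0.036803
Under exogeneity and monotonicity, PNS = p₁ − p₀.
PNS = 0.072183 − 0.036803 = 0.03538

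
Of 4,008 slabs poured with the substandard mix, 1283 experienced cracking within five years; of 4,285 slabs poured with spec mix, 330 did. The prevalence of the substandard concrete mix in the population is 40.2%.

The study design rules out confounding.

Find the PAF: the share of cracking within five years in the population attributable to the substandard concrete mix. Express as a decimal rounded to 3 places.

p₁ = P(outcome | exposed) = 1283/4008 = 0.32011
p₀ = P(outcome | unexposed) = 330/4285 = 0.077013
Overall risk P(Y=1) = π·p₁ + (1−π)·p₀ = 0.402×0.32011 + 0.598×0.077013 = 0.17474.
Under exogeneity, PAF = [P(Y=1) − p₀] / P(Y=1).
PAF = (0.17474 − 0.077013) / 0.17474 ≈ 0.5593

PAF ≈ 0.559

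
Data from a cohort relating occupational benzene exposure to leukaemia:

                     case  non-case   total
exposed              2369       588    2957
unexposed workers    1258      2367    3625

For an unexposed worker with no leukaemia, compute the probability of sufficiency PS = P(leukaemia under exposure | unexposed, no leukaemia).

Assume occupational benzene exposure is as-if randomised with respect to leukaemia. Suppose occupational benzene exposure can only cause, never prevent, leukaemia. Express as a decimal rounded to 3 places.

PS ≈ 0.695

p₁ = P(outcome | exposed) = 2369/2957 = 0.80115
p₀ = P(outcome | unexposed) = 1258/3625 = 0.34703
Under exogeneity and monotonicity, PS = (p₁ − p₀)/(1 − p₀).
PS = (0.80115 − 0.34703) / 0.65297 ≈ 0.6955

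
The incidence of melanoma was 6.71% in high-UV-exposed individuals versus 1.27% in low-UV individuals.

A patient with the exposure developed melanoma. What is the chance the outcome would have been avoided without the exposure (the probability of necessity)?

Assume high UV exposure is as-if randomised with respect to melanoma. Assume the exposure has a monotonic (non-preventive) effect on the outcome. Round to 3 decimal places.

p₁ = 0.0671, p₀ = 0.0127.
Under exogeneity and monotonicity, PN = (p₁ − p₀) / p₁.
PN = (0.0671 − 0.0127) / 0.0671 = 0.0544 / 0.0671 ≈ 0.8107

PN ≈ 0.811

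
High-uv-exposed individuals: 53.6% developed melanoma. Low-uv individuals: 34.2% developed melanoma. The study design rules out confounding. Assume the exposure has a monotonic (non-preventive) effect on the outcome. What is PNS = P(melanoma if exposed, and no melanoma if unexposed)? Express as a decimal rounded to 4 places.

p₁ = 0.536, p₀ = 0.342.
Under exogeneity and monotonicity, PNS = p₁ − p₀.
PNS = 0.536 − 0.342 = 0.194

PNS ≈ 0.1940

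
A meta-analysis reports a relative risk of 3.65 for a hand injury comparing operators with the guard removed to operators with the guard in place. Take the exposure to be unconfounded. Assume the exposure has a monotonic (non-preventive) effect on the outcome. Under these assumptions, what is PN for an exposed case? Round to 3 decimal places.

PN ≈ 0.726

Under exogeneity and monotonicity, PN = (RR − 1) / RR = 1 − 1/RR.
PN = (3.65 − 1) / 3.65 = 2.65 / 3.65 ≈ 0.7260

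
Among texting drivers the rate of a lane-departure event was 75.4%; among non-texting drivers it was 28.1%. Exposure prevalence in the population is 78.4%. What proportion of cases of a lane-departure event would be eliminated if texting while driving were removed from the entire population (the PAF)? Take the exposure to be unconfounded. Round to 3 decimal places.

PAF ≈ 0.569

p₁ = 0.754, p₀ = 0.281.
Overall risk P(Y=1) = π·p₁ + (1−π)·p₀ = 0.784×0.754 + 0.216×0.281 = 0.65183.
Under exogeneity, PAF = [P(Y=1) − p₀] / P(Y=1).
PAF = (0.65183 − 0.281) / 0.65183 ≈ 0.5689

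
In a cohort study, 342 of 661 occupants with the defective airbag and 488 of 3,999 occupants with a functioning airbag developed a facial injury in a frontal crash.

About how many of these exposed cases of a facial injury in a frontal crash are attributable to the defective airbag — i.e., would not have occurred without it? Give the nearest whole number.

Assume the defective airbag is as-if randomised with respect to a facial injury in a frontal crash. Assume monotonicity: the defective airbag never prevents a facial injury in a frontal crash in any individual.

about 261 cases

p₁ = P(outcome | exposed) = 342/661 = 0.5174
p₀ = P(outcome | unexposed) = 488/3999 = 0.12203
PN = (p₁ − p₀)/p₁ = (0.5174 − 0.12203) / 0.5174 ≈ 0.76415.
Attributable cases ≈ PN × (exposed cases) = 0.76415 × 342 ≈ 261.34.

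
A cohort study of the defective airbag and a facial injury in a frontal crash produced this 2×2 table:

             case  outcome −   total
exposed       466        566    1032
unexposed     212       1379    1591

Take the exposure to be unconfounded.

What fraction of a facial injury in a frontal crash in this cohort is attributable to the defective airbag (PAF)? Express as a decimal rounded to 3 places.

PAF ≈ 0.484

p₁ = P(outcome | exposed) = 466/1032 = 0.45155
p₀ = P(outcome | unexposed) = 212/1591 = 0.13325
Exposure prevalence π = 1032/2623 = 0.39344; overall risk P(Y=1) = 0.25848.
Under exogeneity, PAF = [P(Y=1) − p₀]/P(Y=1).
PAF = (0.25848 − 0.13325) / 0.25848 ≈ 0.4845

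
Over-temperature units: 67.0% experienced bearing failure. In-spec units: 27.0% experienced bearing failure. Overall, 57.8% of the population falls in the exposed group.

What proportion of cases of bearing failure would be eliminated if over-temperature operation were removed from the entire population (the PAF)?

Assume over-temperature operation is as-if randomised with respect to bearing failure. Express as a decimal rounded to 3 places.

p₁ = 0.67, p₀ = 0.27.
Overall risk P(Y=1) = π·p₁ + (1−π)·p₀ = 0.578×0.67 + 0.422×0.27 = 0.5012.
Under exogeneity, PAF = [P(Y=1) − p₀] / P(Y=1).
PAF = (0.5012 − 0.27) / 0.5012 ≈ 0.4613

PAF ≈ 0.461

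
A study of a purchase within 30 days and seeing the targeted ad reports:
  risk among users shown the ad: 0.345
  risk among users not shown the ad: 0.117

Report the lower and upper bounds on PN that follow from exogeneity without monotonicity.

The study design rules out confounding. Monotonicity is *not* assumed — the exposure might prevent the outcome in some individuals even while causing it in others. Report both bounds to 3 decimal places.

Let p₁ = 0.345, p₀ = 0.117.
Under exogeneity alone the bounds on PN are max{0,(p₁−p₀)/p₁} ≤ PN ≤ min{1,(1−p₀)/p₁}.
  lower = (p₁ − p₀)/p₁ = 0.228 / 0.345 ≈ 0.6609
  upper = min{1, (1 − p₀)/p₁} = 0.883 / 0.345 ≈ 2.5594 → capped at 1

0.661 ≤ PN ≤ 1.000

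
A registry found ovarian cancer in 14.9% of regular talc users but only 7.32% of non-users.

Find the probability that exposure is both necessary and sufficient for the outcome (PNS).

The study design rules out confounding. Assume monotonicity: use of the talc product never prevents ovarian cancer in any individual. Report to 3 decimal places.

p₁ = 0.149, p₀ = 0.0732.
Under exogeneity and monotonicity, PNS = p₁ − p₀.
PNS = 0.149 − 0.0732 = 0.0758

PNS ≈ 0.076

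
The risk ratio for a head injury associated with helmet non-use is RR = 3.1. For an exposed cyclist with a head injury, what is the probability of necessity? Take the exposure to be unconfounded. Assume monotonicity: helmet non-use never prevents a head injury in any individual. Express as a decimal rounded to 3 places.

Under exogeneity and monotonicity, PN = (RR − 1) / RR = 1 − 1/RR.
PN = (3.1 − 1) / 3.1 = 2.1 / 3.1 ≈ 0.6774

PN ≈ 0.677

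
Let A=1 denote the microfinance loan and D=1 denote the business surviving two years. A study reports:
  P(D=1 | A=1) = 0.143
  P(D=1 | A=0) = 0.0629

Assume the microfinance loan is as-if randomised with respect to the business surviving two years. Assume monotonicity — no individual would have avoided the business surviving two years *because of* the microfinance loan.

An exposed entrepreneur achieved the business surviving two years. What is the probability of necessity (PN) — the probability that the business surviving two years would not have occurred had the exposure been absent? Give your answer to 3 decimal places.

Let p₁ = 0.143, p₀ = 0.0629.
Under exogeneity and monotonicity, PN = (p₁ − p₀) / p₁.
PN = (0.143 − 0.0629) / 0.143 = 0.0801 / 0.143 ≈ 0.5601

PN ≈ 0.560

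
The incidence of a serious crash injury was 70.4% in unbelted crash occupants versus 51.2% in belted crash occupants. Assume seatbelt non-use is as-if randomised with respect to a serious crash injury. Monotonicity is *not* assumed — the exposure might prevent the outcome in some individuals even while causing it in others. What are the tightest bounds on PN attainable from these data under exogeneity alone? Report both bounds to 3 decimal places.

0.273 ≤ PN ≤ 0.693

p₁ = 0.704, p₀ = 0.512.
Under exogeneity alone the bounds on PN are max{0,(p₁−p₀)/p₁} ≤ PN ≤ min{1,(1−p₀)/p₁}.
  lower = (p₁ − p₀)/p₁ = 0.192 / 0.704 ≈ 0.2727
  upper = min{1, (1 − p₀)/p₁} = 0.488 / 0.704 ≈ 0.6932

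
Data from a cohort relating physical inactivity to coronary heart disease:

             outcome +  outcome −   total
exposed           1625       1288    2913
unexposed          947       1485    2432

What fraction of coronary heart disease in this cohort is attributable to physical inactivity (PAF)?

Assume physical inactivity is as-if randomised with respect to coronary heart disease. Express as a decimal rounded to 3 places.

PAF ≈ 0.191

p₁ = P(outcome | exposed) = 1625/2913 = 0.55784
p₀ = P(outcome | unexposed) = 947/2432 = 0.38939
Exposure prevalence π = 2913/5345 = 0.545; overall risk P(Y=1) = 0.4812.
Under exogeneity, PAF = [P(Y=1) − p₀]/P(Y=1).
PAF = (0.4812 − 0.38939) / 0.4812 ≈ 0.1908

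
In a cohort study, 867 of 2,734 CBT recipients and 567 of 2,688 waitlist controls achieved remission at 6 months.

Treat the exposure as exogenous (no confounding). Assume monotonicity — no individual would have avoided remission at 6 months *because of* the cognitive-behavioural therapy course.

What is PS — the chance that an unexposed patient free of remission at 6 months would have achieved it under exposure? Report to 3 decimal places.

p₁ = P(outcome | exposed) = 867/2734 = 0.31712
p₀ = P(outcome | unexposed) = 567/2688 = 0.21094
Under exogeneity and monotonicity, PS = (p₁ − p₀) / (1 − p₀).
PS = (0.31712 − 0.21094) / (1 − 0.21094) = 0.10618 / 0.78906 ≈ 0.1346

PS ≈ 0.135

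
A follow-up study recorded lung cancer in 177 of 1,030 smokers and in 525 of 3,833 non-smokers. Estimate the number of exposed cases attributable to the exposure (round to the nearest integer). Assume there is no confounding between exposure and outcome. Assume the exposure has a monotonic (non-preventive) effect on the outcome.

p₁ = P(outcome | exposed) = 177/1030 = 0.17184
p₀ = P(outcome | unexposed) = 525/3833 = 0.13697
PN = (p₁ − p₀)/p₁ = (0.17184 − 0.13697) / 0.17184 ≈ 0.20295.
Attributable cases ≈ PN × (exposed cases) = 0.20295 × 177 ≈ 35.92.

about 36 cases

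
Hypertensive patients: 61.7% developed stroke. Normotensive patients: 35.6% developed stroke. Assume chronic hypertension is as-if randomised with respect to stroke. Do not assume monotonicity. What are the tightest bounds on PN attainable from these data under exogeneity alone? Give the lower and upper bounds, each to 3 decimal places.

p₁ = 0.617, p₀ = 0.356.
Under exogeneity alone the bounds on PN are max{0,(p₁−p₀)/p₁} ≤ PN ≤ min{1,(1−p₀)/p₁}.
  lower = (p₁ − p₀)/p₁ = 0.261 / 0.617 ≈ 0.4230
  upper = min{1, (1 − p₀)/p₁} = 0.644 / 0.617 ≈ 1.0438 → capped at 1

0.423 ≤ PN ≤ 1.000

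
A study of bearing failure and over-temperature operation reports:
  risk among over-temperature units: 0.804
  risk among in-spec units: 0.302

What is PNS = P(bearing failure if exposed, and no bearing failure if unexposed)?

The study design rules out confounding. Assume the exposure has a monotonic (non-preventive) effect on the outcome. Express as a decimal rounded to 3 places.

PNS ≈ 0.502

Let p₁ = 0.804, p₀ = 0.302.
Under exogeneity and monotonicity, PNS = p₁ − p₀.
PNS = 0.804 − 0.302 = 0.502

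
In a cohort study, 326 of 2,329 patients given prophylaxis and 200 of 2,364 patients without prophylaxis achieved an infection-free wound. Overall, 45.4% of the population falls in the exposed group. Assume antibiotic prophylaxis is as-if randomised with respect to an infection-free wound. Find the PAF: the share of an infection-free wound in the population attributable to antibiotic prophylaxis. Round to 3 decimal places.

PAF ≈ 0.229

p₁ = P(outcome | exposed) = 326/2329 = 0.13997
p₀ = P(outcome | unexposed) = 200/2364 = 0.084602
Overall risk P(Y=1) = π·p₁ + (1−π)·p₀ = 0.454×0.13997 + 0.546×0.084602 = 0.10974.
Under exogeneity, PAF = [P(Y=1) − p₀] / P(Y=1).
PAF = (0.10974 − 0.084602) / 0.10974 ≈ 0.2291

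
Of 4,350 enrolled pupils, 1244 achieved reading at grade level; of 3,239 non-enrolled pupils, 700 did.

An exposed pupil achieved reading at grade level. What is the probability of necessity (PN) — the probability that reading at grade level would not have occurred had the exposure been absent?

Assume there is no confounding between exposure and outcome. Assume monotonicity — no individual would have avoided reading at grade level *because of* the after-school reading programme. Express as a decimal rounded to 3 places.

PN ≈ 0.244

p₁ = P(outcome | exposed) = 1244/4350 = 0.28598
p₀ = P(outcome | unexposed) = 700/3239 = 0.21612
Under exogeneity and monotonicity, PN = (p₁ − p₀) / p₁.
PN = (0.28598 − 0.21612) / 0.28598 = 0.069861 / 0.28598 ≈ 0.2443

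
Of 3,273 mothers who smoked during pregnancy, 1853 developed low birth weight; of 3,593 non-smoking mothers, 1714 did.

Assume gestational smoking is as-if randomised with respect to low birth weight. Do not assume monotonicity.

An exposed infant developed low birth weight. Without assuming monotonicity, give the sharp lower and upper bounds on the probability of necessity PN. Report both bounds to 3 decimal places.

p₁ = P(outcome | exposed) = 1853/3273 = 0.56615
p₀ = P(outcome | unexposed) = 1714/3593 = 0.47704
Under exogeneity alone the bounds on PN are max{0,(p₁−p₀)/p₁} ≤ PN ≤ min{1,(1−p₀)/p₁}.
  lower = (p₁ − p₀)/p₁ = 0.089109 / 0.56615 ≈ 0.1574
  upper = min{1, (1 − p₀)/p₁} = 0.52296 / 0.56615 ≈ 0.9237

0.157 ≤ PN ≤ 0.924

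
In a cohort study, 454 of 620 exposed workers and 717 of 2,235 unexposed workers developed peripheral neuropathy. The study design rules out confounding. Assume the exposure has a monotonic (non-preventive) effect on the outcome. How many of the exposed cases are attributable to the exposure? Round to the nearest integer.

about 255 cases

p₁ = P(outcome | exposed) = 454/620 = 0.73226
p₀ = P(outcome | unexposed) = 717/2235 = 0.32081
PN = (p₁ − p₀)/p₁ = (0.73226 − 0.32081) / 0.73226 ≈ 0.56190.
Attributable cases ≈ PN × (exposed cases) = 0.56190 × 454 ≈ 255.10.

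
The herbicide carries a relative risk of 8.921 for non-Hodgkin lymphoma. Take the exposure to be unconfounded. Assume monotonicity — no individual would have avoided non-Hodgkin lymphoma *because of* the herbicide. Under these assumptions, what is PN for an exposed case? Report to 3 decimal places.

Under exogeneity and monotonicity, PN = (RR − 1) / RR = 1 − 1/RR.
PN = (8.921 − 1) / 8.921 = 7.921 / 8.921 ≈ 0.8879

PN ≈ 0.888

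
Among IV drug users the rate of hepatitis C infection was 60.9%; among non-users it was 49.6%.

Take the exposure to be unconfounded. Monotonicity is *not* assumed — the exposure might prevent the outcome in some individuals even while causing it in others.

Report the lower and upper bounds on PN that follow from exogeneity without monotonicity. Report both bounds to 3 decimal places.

0.186 ≤ PN ≤ 0.828

p₁ = 0.609, p₀ = 0.496.
Under exogeneity alone the bounds on PN are max{0,(p₁−p₀)/p₁} ≤ PN ≤ min{1,(1−p₀)/p₁}.
  lower = (p₁ − p₀)/p₁ = 0.113 / 0.609 ≈ 0.1856
  upper = min{1, (1 − p₀)/p₁} = 0.504 / 0.609 ≈ 0.8276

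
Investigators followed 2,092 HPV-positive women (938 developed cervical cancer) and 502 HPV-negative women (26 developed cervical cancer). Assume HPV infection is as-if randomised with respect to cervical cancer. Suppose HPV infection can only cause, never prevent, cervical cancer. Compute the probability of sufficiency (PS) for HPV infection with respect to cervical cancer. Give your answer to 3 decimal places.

PS ≈ 0.418

p₁ = P(outcome | exposed) = 938/2092 = 0.44837
p₀ = P(outcome | unexposed) = 26/502 = 0.051793
Under exogeneity and monotonicity, PS = (p₁ − p₀) / (1 − p₀).
PS = (0.44837 − 0.051793) / (1 − 0.051793) = 0.39658 / 0.94821 ≈ 0.4182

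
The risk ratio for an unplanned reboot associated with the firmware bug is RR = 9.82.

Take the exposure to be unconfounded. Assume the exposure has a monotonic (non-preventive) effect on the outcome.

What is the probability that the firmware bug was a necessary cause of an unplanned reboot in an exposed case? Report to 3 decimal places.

PN ≈ 0.898

Under exogeneity and monotonicity, PN = (RR − 1) / RR = 1 − 1/RR.
PN = (9.82 − 1) / 9.82 = 8.82 / 9.82 ≈ 0.8982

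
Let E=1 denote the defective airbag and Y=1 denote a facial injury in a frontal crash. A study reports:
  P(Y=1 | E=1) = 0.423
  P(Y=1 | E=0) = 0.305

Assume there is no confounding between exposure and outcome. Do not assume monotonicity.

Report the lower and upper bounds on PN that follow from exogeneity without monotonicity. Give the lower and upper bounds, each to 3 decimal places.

Let p₁ = 0.423, p₀ = 0.305.
Under exogeneity alone the bounds on PN are max{0,(p₁−p₀)/p₁} ≤ PN ≤ min{1,(1−p₀)/p₁}.
  lower = (p₁ − p₀)/p₁ = 0.118 / 0.423 ≈ 0.2790
  upper = min{1, (1 − p₀)/p₁} = 0.695 / 0.423 ≈ 1.6430 → capped at 1

0.279 ≤ PN ≤ 1.000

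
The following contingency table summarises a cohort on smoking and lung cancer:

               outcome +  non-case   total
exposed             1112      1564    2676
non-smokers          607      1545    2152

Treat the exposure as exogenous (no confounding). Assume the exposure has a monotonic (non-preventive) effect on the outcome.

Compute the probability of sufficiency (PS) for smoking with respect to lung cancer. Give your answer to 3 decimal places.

p₁ = P(outcome | exposed) = 1112/2676 = 0.41555
p₀ = P(outcome | unexposed) = 607/2152 = 0.28206
Under exogeneity and monotonicity, PS = (p₁ − p₀)/(1 − p₀).
PS = (0.41555 − 0.28206) / 0.71794 ≈ 0.1859

PS ≈ 0.186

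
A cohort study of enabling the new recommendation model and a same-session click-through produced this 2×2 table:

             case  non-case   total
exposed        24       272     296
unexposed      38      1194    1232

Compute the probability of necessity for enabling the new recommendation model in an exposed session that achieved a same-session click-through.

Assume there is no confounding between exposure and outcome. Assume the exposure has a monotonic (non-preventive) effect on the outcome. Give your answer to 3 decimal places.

p₁ = P(outcome | exposed) = 24/296 = 0.081081
p₀ = P(outcome | unexposed) = 38/1232 = 0.030844
Under exogeneity and monotonicity, PN = (p₁ − p₀)/p₁.
PN = (0.081081 − 0.030844) / 0.081081 ≈ 0.6196

PN ≈ 0.620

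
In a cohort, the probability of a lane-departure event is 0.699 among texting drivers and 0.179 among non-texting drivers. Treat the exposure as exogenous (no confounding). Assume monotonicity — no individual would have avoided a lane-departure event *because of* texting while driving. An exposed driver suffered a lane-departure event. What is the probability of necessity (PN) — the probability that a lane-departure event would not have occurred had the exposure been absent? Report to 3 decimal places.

Let p₁ = 0.699, p₀ = 0.179.
Under exogeneity and monotonicity, PN = (p₁ − p₀) / p₁.
PN = (0.699 − 0.179) / 0.699 = 0.52 / 0.699 ≈ 0.7439

PN ≈ 0.744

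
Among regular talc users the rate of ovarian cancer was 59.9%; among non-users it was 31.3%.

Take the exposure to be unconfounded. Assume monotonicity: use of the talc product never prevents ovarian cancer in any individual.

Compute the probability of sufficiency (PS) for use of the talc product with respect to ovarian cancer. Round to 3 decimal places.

p₁ = 0.599, p₀ = 0.313.
Under exogeneity and monotonicity, PS = (p₁ − p₀) / (1 − p₀).
PS = (0.599 − 0.313) / (1 − 0.313) = 0.286 / 0.687 ≈ 0.4163

PS ≈ 0.416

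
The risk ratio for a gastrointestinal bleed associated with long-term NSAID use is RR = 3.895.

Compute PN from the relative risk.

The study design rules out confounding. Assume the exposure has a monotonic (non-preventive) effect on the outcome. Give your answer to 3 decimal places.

Under exogeneity and monotonicity, PN = (RR − 1) / RR = 1 − 1/RR.
PN = (3.895 − 1) / 3.895 = 2.895 / 3.895 ≈ 0.7433

PN ≈ 0.743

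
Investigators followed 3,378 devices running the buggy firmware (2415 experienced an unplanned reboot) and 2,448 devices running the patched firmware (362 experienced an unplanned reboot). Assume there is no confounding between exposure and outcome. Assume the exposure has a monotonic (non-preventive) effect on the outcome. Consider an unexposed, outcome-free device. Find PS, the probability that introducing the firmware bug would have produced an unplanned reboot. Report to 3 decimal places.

p₁ = P(outcome | exposed) = 2415/3378 = 0.71492
p₀ = P(outcome | unexposed) = 362/2448 = 0.14788
Under exogeneity and monotonicity, PS = (p₁ − p₀) / (1 − p₀).
PS = (0.71492 − 0.14788) / (1 − 0.14788) = 0.56704 / 0.85212 ≈ 0.6654

PS ≈ 0.665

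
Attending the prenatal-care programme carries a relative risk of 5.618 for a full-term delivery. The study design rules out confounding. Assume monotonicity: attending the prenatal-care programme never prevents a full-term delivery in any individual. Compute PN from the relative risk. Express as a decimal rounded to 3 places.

PN ≈ 0.822

Under exogeneity and monotonicity, PN = (RR − 1) / RR = 1 − 1/RR.
PN = (5.618 − 1) / 5.618 = 4.618 / 5.618 ≈ 0.8220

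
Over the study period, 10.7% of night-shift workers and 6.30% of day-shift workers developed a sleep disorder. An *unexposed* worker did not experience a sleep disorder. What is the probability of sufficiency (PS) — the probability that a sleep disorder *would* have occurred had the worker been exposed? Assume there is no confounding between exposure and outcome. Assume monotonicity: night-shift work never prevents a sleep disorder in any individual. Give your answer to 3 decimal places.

PS ≈ 0.047

p₁ = 0.107, p₀ = 0.063.
Under exogeneity and monotonicity, PS = (p₁ − p₀) / (1 − p₀).
PS = (0.107 − 0.063) / (1 − 0.063) = 0.044 / 0.937 ≈ 0.0470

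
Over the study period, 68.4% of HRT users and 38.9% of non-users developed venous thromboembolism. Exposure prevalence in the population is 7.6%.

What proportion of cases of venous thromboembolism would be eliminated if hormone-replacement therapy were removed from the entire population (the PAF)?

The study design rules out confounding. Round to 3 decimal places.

PAF ≈ 0.054

p₁ = 0.684, p₀ = 0.389.
Overall risk P(Y=1) = π·p₁ + (1−π)·p₀ = 0.076×0.684 + 0.924×0.389 = 0.41142.
Under exogeneity, PAF = [P(Y=1) − p₀] / P(Y=1).
PAF = (0.41142 − 0.389) / 0.41142 ≈ 0.0545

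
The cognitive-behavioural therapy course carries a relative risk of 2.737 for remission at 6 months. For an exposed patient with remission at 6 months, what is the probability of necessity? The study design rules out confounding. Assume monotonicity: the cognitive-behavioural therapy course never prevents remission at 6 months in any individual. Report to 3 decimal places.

PN ≈ 0.635

Under exogeneity and monotonicity, PN = (RR − 1) / RR = 1 − 1/RR.
PN = (2.737 − 1) / 2.737 = 1.737 / 2.737 ≈ 0.6346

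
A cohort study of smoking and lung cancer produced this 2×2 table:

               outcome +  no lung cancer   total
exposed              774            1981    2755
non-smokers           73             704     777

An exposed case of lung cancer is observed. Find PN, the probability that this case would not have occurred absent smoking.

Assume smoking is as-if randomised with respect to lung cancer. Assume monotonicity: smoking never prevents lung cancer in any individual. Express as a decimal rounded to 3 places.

p₁ = P(outcome | exposed) = 774/2755 = 0.28094
p₀ = P(outcome | unexposed) = 73/777 = 0.093951
Under exogeneity and monotonicity, PN = (p₁ − p₀) / p₁.
PN = (0.28094 − 0.093951) / 0.28094 = 0.18699 / 0.28094 ≈ 0.6656

PN ≈ 0.666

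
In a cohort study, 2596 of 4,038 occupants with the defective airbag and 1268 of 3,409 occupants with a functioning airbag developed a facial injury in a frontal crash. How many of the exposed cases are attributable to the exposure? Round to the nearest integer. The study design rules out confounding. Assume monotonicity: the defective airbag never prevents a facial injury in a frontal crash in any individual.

about 1094 cases

p₁ = P(outcome | exposed) = 2596/4038 = 0.64289
p₀ = P(outcome | unexposed) = 1268/3409 = 0.37196
PN = (p₁ − p₀)/p₁ = (0.64289 − 0.37196) / 0.64289 ≈ 0.42143.
Attributable cases ≈ PN × (exposed cases) = 0.42143 × 2596 ≈ 1094.04.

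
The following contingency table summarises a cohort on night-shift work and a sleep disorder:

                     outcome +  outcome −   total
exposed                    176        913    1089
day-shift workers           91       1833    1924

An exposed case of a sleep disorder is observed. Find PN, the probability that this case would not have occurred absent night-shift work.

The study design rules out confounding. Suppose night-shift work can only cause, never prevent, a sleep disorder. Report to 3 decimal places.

p₁ = P(outcome | exposed) = 176/1089 = 0.16162
p₀ = P(outcome | unexposed) = 91/1924 = 0.047297
Under exogeneity and monotonicity, PN = (p₁ − p₀)/p₁.
PN = (0.16162 − 0.047297) / 0.16162 ≈ 0.7073

PN ≈ 0.707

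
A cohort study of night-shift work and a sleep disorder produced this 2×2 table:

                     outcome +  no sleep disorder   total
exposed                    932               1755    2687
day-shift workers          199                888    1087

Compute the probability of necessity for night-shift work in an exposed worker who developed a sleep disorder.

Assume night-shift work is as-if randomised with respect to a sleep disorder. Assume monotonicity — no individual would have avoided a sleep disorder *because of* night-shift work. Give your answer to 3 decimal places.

PN ≈ 0.472

p₁ = P(outcome | exposed) = 932/2687 = 0.34686
p₀ = P(outcome | unexposed) = 199/1087 = 0.18307
Under exogeneity and monotonicity, PN = (p₁ − p₀) / p₁.
PN = (0.34686 − 0.18307) / 0.34686 = 0.16378 / 0.34686 ≈ 0.4722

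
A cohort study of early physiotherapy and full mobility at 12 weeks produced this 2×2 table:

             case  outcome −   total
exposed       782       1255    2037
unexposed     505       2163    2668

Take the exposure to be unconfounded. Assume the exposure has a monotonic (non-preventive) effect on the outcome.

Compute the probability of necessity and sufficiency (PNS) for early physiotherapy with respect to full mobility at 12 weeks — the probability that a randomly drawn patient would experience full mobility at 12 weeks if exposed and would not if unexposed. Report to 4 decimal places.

p₁ = P(outcome | exposed) = 782/2037 = 0.3839
p₀ = P(outcome | unexposed) = 505/2668 = 0.18928
Under exogeneity and monotonicity, PNS = p₁ − p₀.
PNS = 0.3839 − 0.18928 = 0.19462

PNS ≈ 0.1946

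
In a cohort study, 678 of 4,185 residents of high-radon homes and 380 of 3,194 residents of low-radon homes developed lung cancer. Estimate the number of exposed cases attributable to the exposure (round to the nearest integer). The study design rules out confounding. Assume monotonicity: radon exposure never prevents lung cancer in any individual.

about 180 cases

p₁ = P(outcome | exposed) = 678/4185 = 0.16201
p₀ = P(outcome | unexposed) = 380/3194 = 0.11897
PN = (p₁ − p₀)/p₁ = (0.16201 − 0.11897) / 0.16201 ≈ 0.26563.
Attributable cases ≈ PN × (exposed cases) = 0.26563 × 678 ≈ 180.10.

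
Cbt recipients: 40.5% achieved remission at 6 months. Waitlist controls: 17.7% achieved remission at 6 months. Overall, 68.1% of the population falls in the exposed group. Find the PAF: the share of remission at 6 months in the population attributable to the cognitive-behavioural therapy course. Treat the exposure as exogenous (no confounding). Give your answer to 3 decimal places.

p₁ = 0.405, p₀ = 0.177.
Overall risk P(Y=1) = π·p₁ + (1−π)·p₀ = 0.681×0.405 + 0.319×0.177 = 0.33227.
Under exogeneity, PAF = [P(Y=1) − p₀] / P(Y=1).
PAF = (0.33227 − 0.177) / 0.33227 ≈ 0.4673

PAF ≈ 0.467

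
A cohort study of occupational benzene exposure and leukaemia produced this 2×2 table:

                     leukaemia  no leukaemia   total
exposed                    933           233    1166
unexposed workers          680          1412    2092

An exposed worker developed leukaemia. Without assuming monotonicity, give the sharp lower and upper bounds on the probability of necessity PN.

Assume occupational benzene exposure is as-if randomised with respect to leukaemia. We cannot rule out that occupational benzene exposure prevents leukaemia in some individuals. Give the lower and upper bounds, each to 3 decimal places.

0.594 ≤ PN ≤ 0.844

p₁ = P(outcome | exposed) = 933/1166 = 0.80017
p₀ = P(outcome | unexposed) = 680/2092 = 0.32505
Under exogeneity alone the bounds on PN are max{0,(p₁−p₀)/p₁} ≤ PN ≤ min{1,(1−p₀)/p₁}.
  lower = (p₁ − p₀)/p₁ = 0.47512 / 0.80017 ≈ 0.5938
  upper = min{1, (1 − p₀)/p₁} = 0.67495 / 0.80017 ≈ 0.8435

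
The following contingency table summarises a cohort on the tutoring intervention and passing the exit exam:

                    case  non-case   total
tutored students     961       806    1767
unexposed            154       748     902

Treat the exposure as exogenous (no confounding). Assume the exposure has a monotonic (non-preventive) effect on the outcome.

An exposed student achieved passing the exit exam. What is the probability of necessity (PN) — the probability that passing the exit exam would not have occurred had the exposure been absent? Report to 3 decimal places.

PN ≈ 0.686

p₁ = P(outcome | exposed) = 961/1767 = 0.54386
p₀ = P(outcome | unexposed) = 154/902 = 0.17073
Under exogeneity and monotonicity, PN = (p₁ − p₀)/p₁.
PN = (0.54386 − 0.17073) / 0.54386 ≈ 0.6861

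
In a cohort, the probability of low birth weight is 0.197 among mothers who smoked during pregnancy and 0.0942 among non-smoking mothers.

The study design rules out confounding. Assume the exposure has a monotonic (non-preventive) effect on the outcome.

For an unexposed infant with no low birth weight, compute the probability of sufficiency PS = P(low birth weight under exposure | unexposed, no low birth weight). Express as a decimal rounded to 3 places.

Let p₁ = 0.197, p₀ = 0.0942.
Under exogeneity and monotonicity, PS = (p₁ − p₀) / (1 − p₀).
PS = (0.197 − 0.0942) / (1 − 0.0942) = 0.1028 / 0.9058 ≈ 0.1135

PS ≈ 0.113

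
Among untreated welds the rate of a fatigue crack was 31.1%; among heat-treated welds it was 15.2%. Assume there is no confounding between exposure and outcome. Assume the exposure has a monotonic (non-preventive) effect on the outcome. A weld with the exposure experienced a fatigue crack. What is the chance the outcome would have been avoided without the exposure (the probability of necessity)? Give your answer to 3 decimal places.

p₁ = 0.311, p₀ = 0.152.
Under exogeneity and monotonicity, PN = (p₁ − p₀) / p₁.
PN = (0.311 − 0.152) / 0.311 = 0.159 / 0.311 ≈ 0.5113

PN ≈ 0.511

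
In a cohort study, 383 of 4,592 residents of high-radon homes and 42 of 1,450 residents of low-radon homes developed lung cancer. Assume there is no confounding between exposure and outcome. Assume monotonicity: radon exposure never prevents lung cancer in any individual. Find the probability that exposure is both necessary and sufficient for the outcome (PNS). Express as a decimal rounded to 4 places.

PNS ≈ 0.0544

p₁ = P(outcome | exposed) = 383/4592 = 0.083406
p₀ = P(outcome | unexposed) = 42/1450 = 0.028966
Under exogeneity and monotonicity, PNS = p₁ − p₀.
PNS = 0.083406 − 0.028966 = 0.05444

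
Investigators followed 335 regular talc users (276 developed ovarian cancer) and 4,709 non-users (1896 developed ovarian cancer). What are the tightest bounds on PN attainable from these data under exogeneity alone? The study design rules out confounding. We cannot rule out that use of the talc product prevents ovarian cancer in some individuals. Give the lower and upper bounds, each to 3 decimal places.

0.511 ≤ PN ≤ 0.725

p₁ = P(outcome | exposed) = 276/335 = 0.82388
p₀ = P(outcome | unexposed) = 1896/4709 = 0.40263
Under exogeneity alone the bounds on PN are max{0,(p₁−p₀)/p₁} ≤ PN ≤ min{1,(1−p₀)/p₁}.
  lower = (p₁ − p₀)/p₁ = 0.42125 / 0.82388 ≈ 0.5113
  upper = min{1, (1 − p₀)/p₁} = 0.59737 / 0.82388 ≈ 0.7251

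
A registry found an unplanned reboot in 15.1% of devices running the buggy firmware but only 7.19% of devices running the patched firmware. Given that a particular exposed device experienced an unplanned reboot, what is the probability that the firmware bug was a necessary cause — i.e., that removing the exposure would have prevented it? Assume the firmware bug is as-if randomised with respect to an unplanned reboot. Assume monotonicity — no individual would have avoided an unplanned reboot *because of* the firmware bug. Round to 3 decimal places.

PN ≈ 0.524

p₁ = 0.151, p₀ = 0.0719.
Under exogeneity and monotonicity, PN = (p₁ − p₀) / p₁.
PN = (0.151 − 0.0719) / 0.151 = 0.0791 / 0.151 ≈ 0.5238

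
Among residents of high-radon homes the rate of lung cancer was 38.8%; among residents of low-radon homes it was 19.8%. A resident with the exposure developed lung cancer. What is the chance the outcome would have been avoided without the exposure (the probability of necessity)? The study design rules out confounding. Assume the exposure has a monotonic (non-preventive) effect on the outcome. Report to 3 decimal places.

p₁ = 0.388, p₀ = 0.198.
Under exogeneity and monotonicity, PN = (p₁ − p₀) / p₁.
PN = (0.388 − 0.198) / 0.388 = 0.19 / 0.388 ≈ 0.4897

PN ≈ 0.490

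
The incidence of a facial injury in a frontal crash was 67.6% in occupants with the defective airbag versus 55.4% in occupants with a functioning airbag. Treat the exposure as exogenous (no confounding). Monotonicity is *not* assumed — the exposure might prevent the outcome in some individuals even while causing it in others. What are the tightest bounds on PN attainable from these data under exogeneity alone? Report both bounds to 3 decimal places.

0.180 ≤ PN ≤ 0.660

p₁ = 0.676, p₀ = 0.554.
Under exogeneity alone the bounds on PN are max{0,(p₁−p₀)/p₁} ≤ PN ≤ min{1,(1−p₀)/p₁}.
  lower = (p₁ − p₀)/p₁ = 0.122 / 0.676 ≈ 0.1805
  upper = min{1, (1 − p₀)/p₁} = 0.446 / 0.676 ≈ 0.6598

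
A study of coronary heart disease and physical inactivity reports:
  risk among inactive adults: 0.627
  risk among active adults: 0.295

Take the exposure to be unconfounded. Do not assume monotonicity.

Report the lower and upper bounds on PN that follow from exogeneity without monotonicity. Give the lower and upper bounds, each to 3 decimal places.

0.530 ≤ PN ≤ 1.000

Let p₁ = 0.627, p₀ = 0.295.
Under exogeneity alone the bounds on PN are max{0,(p₁−p₀)/p₁} ≤ PN ≤ min{1,(1−p₀)/p₁}.
  lower = (p₁ − p₀)/p₁ = 0.332 / 0.627 ≈ 0.5295
  upper = min{1, (1 − p₀)/p₁} = 0.705 / 0.627 ≈ 1.1244 → capped at 1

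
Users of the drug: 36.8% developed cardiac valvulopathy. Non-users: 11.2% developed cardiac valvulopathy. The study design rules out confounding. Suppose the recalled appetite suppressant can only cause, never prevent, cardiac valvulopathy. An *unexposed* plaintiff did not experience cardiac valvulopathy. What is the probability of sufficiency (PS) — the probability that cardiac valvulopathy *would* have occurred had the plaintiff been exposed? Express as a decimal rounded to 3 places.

p₁ = 0.368, p₀ = 0.112.
Under exogeneity and monotonicity, PS = (p₁ − p₀) / (1 − p₀).
PS = (0.368 − 0.112) / (1 − 0.112) = 0.256 / 0.888 ≈ 0.2883

PS ≈ 0.288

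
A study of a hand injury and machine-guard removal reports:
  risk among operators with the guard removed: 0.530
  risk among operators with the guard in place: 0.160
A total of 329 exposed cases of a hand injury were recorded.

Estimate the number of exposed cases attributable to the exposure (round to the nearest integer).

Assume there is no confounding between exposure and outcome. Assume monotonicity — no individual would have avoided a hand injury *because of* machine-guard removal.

about 230 cases

Let p₁ = 0.53, p₀ = 0.16.
PN = (p₁ − p₀)/p₁ = (0.53 − 0.16) / 0.53 ≈ 0.69811.
Attributable cases ≈ PN × (exposed cases) = 0.69811 × 329 ≈ 229.68.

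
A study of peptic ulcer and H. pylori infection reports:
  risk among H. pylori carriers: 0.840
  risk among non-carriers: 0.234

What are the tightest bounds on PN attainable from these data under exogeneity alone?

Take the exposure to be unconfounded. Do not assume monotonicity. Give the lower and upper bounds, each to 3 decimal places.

Let p₁ = 0.84, p₀ = 0.234.
Under exogeneity alone the bounds on PN are max{0,(p₁−p₀)/p₁} ≤ PN ≤ min{1,(1−p₀)/p₁}.
  lower = (p₁ − p₀)/p₁ = 0.606 / 0.84 ≈ 0.7214
  upper = min{1, (1 − p₀)/p₁} = 0.766 / 0.84 ≈ 0.9119

0.721 ≤ PN ≤ 0.912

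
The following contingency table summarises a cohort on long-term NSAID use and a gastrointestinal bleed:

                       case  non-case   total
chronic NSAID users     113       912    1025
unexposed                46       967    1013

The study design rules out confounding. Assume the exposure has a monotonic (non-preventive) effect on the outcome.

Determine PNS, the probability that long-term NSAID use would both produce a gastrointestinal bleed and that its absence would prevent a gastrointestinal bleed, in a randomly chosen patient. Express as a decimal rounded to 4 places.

PNS ≈ 0.0648

p₁ = P(outcome | exposed) = 113/1025 = 0.11024
p₀ = P(outcome | unexposed) = 46/1013 = 0.04541
Under exogeneity and monotonicity, PNS = p₁ − p₀.
PNS = 0.11024 − 0.04541 = 0.064834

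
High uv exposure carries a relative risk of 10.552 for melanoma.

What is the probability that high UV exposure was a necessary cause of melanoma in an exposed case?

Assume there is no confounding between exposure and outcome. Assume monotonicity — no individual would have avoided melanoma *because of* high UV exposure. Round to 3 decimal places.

Under exogeneity and monotonicity, PN = (RR − 1) / RR = 1 − 1/RR.
PN = (10.552 − 1) / 10.552 = 9.552 / 10.552 ≈ 0.9052

PN ≈ 0.905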